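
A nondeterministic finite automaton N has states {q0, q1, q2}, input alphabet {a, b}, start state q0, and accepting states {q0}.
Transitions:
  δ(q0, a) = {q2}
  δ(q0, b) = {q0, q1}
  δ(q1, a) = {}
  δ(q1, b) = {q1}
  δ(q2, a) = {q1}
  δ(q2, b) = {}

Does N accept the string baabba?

Start: {q0}
read b: {q0, q1}
read a: {q2}
read a: {q1}
read b: {q1}
read b: {q1}
read a: {}
Reachable ∩ accepting = {} — empty.

rejected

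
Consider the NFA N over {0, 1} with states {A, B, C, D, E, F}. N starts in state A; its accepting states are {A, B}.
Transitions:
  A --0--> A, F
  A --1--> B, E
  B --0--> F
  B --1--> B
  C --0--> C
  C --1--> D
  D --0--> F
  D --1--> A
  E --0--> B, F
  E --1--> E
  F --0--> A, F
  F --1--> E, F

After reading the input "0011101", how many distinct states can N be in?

Start: {A}
read 0: {A, F}
read 0: {A, F}
read 1: {B, E, F}
read 1: {B, E, F}
read 1: {B, E, F}
read 0: {A, B, F}
read 1: {B, E, F}
Final reachable set {B, E, F} has 3 states.

3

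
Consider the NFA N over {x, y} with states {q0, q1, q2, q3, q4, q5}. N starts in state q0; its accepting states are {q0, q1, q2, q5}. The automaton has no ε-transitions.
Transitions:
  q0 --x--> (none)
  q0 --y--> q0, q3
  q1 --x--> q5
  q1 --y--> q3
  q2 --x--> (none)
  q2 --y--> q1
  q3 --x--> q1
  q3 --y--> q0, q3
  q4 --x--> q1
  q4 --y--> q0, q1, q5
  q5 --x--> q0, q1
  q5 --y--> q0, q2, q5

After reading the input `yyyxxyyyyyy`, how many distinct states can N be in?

5

Start: {q0}
read y: {q0, q3}
read y: {q0, q3}
read y: {q0, q3}
read x: {q1}
read x: {q5}
read y: {q0, q2, q5}
read y: {q0, q1, q2, q3, q5}
read y: {q0, q1, q2, q3, q5}
read y: {q0, q1, q2, q3, q5}
read y: {q0, q1, q2, q3, q5}
read y: {q0, q1, q2, q3, q5}
Final reachable set {q0, q1, q2, q3, q5} has 5 states.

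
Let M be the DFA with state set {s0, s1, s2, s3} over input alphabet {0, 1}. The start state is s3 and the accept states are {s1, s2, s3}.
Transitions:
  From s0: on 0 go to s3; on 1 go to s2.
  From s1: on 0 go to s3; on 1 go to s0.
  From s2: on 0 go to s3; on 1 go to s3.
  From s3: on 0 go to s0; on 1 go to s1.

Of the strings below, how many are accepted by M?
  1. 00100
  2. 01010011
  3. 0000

2

00100: rejected
01010011: accepted
0000: accepted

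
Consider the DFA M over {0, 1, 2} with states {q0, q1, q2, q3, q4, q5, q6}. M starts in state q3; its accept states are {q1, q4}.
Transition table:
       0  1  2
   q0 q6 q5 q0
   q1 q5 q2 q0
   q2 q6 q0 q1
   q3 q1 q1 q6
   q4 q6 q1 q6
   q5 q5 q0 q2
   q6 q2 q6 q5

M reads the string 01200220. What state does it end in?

q3 --0--> q1
q1 --1--> q2
q2 --2--> q1
q1 --0--> q5
q5 --0--> q5
q5 --2--> q2
q2 --2--> q1
q1 --0--> q5

q5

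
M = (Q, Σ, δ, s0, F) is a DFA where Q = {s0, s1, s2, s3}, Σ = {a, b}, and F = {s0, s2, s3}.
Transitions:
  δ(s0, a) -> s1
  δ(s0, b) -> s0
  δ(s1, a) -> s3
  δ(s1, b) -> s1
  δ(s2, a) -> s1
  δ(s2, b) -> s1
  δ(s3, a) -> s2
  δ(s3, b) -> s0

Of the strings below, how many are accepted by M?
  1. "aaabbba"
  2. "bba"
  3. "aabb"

2

"aaabbba": accepted
"bba": rejected
"aabb": accepted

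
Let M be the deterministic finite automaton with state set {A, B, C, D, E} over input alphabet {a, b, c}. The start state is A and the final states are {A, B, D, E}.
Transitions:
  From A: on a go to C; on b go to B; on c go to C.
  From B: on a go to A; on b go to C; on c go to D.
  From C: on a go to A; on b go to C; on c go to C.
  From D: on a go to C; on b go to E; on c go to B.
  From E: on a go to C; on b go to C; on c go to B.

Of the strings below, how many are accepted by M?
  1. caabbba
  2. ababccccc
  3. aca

caabbba: accepted
ababccccc: accepted
aca: accepted

3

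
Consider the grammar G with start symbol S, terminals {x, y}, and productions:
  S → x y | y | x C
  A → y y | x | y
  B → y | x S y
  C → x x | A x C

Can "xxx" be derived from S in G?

yes

S ⇒ xC ⇒ xxx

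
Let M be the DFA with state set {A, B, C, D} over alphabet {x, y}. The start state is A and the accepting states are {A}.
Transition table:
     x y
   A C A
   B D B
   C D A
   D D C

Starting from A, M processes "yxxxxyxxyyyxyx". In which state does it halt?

A --y--> A
A --x--> C
C --x--> D
D --x--> D
D --x--> D
D --y--> C
C --x--> D
D --x--> D
D --y--> C
C --y--> A
A --y--> A
A --x--> C
C --y--> A
A --x--> C

C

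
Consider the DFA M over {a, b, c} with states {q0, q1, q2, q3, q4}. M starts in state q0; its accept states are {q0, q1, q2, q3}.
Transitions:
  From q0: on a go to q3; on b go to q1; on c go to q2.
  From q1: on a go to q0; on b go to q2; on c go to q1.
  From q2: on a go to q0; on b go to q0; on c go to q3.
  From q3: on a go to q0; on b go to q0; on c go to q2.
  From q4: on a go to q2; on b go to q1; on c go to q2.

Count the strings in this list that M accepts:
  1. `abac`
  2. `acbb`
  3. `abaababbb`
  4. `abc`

4

`abac`: accepted
`acbb`: accepted
`abaababbb`: accepted
`abc`: accepted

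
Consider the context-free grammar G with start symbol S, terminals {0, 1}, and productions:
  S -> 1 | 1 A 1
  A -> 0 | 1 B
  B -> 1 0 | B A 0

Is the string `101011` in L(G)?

no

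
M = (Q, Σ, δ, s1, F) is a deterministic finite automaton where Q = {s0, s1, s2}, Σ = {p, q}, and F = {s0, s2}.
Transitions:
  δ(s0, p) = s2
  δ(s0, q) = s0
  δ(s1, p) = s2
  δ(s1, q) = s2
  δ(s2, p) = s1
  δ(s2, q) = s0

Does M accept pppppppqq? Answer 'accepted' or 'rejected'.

accepted

s1 --p--> s2
s2 --p--> s1
s1 --p--> s2
s2 --p--> s1
s1 --p--> s2
s2 --p--> s1
s1 --p--> s2
s2 --q--> s0
s0 --q--> s0
End in state s0, which is an accepting state.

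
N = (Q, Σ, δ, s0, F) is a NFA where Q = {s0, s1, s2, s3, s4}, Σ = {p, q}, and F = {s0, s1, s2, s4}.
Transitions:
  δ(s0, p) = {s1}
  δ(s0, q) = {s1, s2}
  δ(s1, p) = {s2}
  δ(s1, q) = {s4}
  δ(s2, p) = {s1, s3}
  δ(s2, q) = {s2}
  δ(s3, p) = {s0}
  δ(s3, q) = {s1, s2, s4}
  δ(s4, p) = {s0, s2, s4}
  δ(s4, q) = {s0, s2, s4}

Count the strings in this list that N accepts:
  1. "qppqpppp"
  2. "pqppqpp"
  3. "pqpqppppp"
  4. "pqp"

"qppqpppp": accepted
"pqppqpp": accepted
"pqpqppppp": accepted
"pqp": accepted

4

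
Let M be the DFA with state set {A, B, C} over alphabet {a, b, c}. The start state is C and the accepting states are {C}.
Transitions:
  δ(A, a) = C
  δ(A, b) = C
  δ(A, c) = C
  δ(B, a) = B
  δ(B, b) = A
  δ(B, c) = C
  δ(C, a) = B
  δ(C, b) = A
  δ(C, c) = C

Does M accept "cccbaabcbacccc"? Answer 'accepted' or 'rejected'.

C --c--> C
C --c--> C
C --c--> C
C --b--> A
A --a--> C
C --a--> B
B --b--> A
A --c--> C
C --b--> A
A --a--> C
C --c--> C
C --c--> C
C --c--> C
C --c--> C
End in state C, which is an accepting state.

accepted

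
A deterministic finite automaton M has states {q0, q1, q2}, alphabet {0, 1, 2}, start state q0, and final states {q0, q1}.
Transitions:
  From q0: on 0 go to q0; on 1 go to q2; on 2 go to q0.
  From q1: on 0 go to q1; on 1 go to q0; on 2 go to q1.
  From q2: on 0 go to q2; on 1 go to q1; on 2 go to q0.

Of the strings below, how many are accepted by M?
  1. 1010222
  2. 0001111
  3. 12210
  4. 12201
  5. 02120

2

1010222: accepted
0001111: rejected
12210: rejected
12201: rejected
02120: accepted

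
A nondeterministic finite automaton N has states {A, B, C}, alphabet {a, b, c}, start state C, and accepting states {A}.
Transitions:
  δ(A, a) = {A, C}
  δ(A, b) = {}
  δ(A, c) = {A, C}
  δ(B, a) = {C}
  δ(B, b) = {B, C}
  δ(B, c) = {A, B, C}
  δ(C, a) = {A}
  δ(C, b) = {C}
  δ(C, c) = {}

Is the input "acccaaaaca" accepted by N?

Start: {C}
read a: {A}
read c: {A, C}
read c: {A, C}
read c: {A, C}
read a: {A, C}
read a: {A, C}
read a: {A, C}
read a: {A, C}
read c: {A, C}
read a: {A, C}
Reachable ∩ accepting = {A} — nonempty.

accepted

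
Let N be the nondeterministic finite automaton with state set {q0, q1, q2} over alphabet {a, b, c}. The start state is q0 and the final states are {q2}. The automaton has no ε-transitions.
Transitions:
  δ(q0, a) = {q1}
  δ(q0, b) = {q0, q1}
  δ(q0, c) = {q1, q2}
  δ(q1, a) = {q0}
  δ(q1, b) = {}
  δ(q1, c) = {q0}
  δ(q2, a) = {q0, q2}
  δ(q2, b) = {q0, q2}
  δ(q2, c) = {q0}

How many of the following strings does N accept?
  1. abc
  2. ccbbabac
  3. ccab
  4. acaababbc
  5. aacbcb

abc: rejected
ccbbabac: accepted
ccab: rejected
acaababbc: accepted
aacbcb: accepted

3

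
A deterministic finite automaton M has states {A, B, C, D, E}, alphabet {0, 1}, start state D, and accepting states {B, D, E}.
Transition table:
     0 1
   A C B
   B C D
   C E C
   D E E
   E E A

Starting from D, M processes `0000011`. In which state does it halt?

D --0--> E
E --0--> E
E --0--> E
E --0--> E
E --0--> E
E --1--> A
A --1--> B

B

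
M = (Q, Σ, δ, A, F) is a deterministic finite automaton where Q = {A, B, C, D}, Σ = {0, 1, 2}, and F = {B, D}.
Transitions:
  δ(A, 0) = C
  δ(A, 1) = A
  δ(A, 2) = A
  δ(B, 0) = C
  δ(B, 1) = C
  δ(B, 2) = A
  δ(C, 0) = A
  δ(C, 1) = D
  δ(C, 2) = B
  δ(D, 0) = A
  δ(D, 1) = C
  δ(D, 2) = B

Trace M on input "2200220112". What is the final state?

B

A --2--> A
A --2--> A
A --0--> C
C --0--> A
A --2--> A
A --2--> A
A --0--> C
C --1--> D
D --1--> C
C --2--> B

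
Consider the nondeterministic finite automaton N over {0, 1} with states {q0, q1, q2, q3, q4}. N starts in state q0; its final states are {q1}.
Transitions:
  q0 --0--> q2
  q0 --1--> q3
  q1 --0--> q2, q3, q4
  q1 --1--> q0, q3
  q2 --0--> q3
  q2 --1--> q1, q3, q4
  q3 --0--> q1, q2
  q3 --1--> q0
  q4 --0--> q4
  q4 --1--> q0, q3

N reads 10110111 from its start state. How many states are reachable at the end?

2

Start: {q0}
read 1: {q3}
read 0: {q1, q2}
read 1: {q0, q1, q3, q4}
read 1: {q0, q3}
read 0: {q1, q2}
read 1: {q0, q1, q3, q4}
read 1: {q0, q3}
read 1: {q0, q3}
Final reachable set {q0, q3} has 2 states.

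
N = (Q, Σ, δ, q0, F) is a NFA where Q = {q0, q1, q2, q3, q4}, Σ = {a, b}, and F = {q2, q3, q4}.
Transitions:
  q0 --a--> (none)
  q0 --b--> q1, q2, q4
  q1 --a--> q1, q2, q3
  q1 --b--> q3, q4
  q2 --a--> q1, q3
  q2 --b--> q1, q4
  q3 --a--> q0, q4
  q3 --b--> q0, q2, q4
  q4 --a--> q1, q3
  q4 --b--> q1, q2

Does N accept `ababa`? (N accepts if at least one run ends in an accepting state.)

rejected

Start: {q0}
read a: {}
The reachable set is empty and stays empty for the remaining 4 symbols.
Reachable ∩ accepting = {} — empty.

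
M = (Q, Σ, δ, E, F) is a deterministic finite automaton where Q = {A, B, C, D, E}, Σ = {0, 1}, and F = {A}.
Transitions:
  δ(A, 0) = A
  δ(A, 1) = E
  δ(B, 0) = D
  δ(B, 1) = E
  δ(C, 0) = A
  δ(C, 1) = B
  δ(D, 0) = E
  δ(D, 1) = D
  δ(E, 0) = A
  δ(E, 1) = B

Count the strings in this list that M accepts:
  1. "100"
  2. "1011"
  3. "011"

0

"100": rejected
"1011": rejected
"011": rejected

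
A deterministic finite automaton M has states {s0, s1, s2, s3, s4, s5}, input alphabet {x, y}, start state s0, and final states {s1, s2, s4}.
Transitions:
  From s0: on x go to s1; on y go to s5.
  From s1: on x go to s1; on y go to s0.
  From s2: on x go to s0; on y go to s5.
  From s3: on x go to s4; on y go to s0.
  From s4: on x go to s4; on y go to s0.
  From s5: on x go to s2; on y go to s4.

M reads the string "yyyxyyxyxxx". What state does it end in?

s1

s0 --y--> s5
s5 --y--> s4
s4 --y--> s0
s0 --x--> s1
s1 --y--> s0
s0 --y--> s5
s5 --x--> s2
s2 --y--> s5
s5 --x--> s2
s2 --x--> s0
s0 --x--> s1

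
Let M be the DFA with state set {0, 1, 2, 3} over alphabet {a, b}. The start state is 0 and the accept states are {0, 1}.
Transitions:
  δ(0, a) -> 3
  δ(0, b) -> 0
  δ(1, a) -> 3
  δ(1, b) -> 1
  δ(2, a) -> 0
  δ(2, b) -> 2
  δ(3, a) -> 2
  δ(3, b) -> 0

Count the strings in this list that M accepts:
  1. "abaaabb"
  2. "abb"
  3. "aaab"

3

"abaaabb": accepted
"abb": accepted
"aaab": accepted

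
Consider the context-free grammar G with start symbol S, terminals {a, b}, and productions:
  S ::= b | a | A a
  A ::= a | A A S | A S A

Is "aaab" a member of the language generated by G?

no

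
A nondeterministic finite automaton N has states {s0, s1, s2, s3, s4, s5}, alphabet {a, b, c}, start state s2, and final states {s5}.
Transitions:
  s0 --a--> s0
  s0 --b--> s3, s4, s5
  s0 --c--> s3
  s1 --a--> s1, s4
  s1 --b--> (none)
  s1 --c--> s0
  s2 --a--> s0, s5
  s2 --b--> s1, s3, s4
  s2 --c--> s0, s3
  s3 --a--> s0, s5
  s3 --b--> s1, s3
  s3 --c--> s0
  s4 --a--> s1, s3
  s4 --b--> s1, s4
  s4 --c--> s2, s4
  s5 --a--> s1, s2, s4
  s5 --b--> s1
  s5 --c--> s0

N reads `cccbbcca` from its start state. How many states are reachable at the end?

4

Start: {s2}
read c: {s0, s3}
read c: {s0, s3}
read c: {s0, s3}
read b: {s1, s3, s4, s5}
read b: {s1, s3, s4}
read c: {s0, s2, s4}
read c: {s0, s2, s3, s4}
read a: {s0, s1, s3, s5}
Final reachable set {s0, s1, s3, s5} has 4 states.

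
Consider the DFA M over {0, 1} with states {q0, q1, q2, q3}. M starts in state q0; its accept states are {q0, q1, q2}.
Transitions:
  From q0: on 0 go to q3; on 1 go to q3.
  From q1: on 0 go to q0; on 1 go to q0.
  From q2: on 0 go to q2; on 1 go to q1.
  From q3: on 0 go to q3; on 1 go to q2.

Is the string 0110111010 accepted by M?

q0 --0--> q3
q3 --1--> q2
q2 --1--> q1
q1 --0--> q0
q0 --1--> q3
q3 --1--> q2
q2 --1--> q1
q1 --0--> q0
q0 --1--> q3
q3 --0--> q3
End in state q3, which is not an accepting state.

rejected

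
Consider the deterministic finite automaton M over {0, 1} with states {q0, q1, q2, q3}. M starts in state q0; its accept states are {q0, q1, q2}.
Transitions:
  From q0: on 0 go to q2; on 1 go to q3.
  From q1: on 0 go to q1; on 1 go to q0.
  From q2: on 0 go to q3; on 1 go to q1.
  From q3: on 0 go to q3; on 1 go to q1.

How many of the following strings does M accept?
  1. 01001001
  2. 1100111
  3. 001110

01001001: accepted
1100111: accepted
001110: rejected

2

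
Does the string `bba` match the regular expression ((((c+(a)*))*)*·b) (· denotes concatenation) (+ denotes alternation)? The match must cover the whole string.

no

No split of bba into u·v has (((c+(a)*))*)* matching u and b matching v.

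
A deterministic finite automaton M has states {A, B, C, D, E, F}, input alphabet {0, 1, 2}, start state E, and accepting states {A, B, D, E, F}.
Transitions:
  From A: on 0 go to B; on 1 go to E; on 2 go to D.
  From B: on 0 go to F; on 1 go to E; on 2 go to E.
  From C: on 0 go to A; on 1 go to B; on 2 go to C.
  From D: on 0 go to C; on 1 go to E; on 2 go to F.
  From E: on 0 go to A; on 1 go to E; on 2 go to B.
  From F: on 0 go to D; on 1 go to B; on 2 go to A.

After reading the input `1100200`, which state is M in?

B

E --1--> E
E --1--> E
E --0--> A
A --0--> B
B --2--> E
E --0--> A
A --0--> B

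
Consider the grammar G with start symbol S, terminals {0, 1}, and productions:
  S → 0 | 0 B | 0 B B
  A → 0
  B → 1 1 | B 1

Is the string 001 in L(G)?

no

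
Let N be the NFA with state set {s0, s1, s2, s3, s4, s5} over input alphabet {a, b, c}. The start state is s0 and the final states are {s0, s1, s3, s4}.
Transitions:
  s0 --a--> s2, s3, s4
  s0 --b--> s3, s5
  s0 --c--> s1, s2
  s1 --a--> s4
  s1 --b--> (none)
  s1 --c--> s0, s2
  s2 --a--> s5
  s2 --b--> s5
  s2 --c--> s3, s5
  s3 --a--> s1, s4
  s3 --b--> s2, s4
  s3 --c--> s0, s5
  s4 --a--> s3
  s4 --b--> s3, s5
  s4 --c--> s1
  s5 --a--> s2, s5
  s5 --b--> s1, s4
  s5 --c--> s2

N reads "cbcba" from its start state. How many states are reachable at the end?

Start: {s0}
read c: {s1, s2}
read b: {s5}
read c: {s2}
read b: {s5}
read a: {s2, s5}
Final reachable set {s2, s5} has 2 states.

2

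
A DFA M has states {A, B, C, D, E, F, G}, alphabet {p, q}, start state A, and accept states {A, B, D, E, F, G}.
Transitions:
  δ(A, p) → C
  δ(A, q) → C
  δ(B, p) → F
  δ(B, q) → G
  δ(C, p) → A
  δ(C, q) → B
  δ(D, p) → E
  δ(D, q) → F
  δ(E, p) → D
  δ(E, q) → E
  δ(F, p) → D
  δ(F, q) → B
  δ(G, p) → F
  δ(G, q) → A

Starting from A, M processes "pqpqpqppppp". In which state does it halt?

E

A --p--> C
C --q--> B
B --p--> F
F --q--> B
B --p--> F
F --q--> B
B --p--> F
F --p--> D
D --p--> E
E --p--> D
D --p--> E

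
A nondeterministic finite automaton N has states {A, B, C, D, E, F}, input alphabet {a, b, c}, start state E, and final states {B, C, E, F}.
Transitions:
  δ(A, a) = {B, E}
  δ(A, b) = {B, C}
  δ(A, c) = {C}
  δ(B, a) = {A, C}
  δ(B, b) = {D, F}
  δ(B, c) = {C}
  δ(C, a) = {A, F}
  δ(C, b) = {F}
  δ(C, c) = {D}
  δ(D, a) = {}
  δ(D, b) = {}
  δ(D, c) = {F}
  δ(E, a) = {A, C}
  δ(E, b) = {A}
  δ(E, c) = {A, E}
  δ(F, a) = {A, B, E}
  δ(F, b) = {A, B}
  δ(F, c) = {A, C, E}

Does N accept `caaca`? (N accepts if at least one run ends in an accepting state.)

accepted

Start: {E}
read c: {A, E}
read a: {A, B, C, E}
read a: {A, B, C, E, F}
read c: {A, C, D, E}
read a: {A, B, C, E, F}
Reachable ∩ accepting = {B, C, E, F} — nonempty.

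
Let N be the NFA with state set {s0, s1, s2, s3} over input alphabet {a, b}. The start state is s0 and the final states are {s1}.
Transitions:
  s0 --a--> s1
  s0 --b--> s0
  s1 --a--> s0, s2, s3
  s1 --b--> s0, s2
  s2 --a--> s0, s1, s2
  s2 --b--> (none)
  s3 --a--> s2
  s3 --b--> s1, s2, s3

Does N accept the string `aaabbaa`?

Start: {s0}
read a: {s1}
read a: {s0, s2, s3}
read a: {s0, s1, s2}
read b: {s0, s2}
read b: {s0}
read a: {s1}
read a: {s0, s2, s3}
Reachable ∩ accepting = {} — empty.

rejected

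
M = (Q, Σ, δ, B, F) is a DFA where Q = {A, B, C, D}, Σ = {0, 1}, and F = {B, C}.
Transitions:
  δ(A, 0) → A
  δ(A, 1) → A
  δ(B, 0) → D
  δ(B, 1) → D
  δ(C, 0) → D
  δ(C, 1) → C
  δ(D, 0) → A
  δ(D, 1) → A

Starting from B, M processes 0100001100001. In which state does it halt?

A

B --0--> D
D --1--> A
A --0--> A
A --0--> A
A --0--> A
A --0--> A
A --1--> A
A --1--> A
A --0--> A
A --0--> A
A --0--> A
A --0--> A
A --1--> A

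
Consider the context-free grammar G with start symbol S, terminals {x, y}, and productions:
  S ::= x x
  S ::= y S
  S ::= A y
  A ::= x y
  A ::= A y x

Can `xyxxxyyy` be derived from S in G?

no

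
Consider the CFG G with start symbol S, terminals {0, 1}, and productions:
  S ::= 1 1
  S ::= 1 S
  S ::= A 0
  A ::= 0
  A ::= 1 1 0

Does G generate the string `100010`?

no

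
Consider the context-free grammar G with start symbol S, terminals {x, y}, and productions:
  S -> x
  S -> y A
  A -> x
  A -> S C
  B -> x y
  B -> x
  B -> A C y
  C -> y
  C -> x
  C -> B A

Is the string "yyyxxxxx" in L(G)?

S ⇒ yA ⇒ ySC ⇒ yyAC ⇒ yySCC ⇒ yyyACC ⇒ yyyxCC ⇒ yyyxxC ⇒ yyyxxBA ⇒ yyyxxxA ⇒ yyyxxxSC ⇒ yyyxxxxC ⇒ yyyxxxxx

yes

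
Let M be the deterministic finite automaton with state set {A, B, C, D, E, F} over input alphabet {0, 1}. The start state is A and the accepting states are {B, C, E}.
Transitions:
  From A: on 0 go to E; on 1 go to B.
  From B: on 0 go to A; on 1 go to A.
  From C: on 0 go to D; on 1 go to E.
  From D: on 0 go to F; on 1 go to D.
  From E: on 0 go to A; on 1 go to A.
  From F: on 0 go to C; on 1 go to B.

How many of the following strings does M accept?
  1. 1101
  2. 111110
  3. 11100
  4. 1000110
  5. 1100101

3

1101: rejected
111110: rejected
11100: accepted
1000110: accepted
1100101: accepted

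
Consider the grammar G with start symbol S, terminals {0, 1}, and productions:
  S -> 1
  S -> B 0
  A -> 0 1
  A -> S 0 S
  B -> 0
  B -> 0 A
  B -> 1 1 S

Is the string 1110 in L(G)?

S ⇒ B0 ⇒ 11S0 ⇒ 1110

yes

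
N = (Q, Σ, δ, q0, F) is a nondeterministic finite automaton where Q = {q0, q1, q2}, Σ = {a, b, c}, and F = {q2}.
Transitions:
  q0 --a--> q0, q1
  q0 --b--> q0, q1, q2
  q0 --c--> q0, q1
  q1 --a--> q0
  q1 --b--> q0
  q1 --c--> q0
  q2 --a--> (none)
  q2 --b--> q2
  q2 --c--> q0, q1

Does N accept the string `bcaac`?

rejected

Start: {q0}
read b: {q0, q1, q2}
read c: {q0, q1}
read a: {q0, q1}
read a: {q0, q1}
read c: {q0, q1}
Reachable ∩ accepting = {} — empty.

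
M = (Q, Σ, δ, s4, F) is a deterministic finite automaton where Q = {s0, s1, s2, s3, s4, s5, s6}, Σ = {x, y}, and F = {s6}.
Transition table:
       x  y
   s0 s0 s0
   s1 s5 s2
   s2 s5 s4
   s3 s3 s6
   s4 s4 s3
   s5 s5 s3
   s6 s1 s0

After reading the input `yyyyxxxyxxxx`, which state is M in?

s4 --y--> s3
s3 --y--> s6
s6 --y--> s0
s0 --y--> s0
s0 --x--> s0
s0 --x--> s0
s0 --x--> s0
s0 --y--> s0
s0 --x--> s0
s0 --x--> s0
s0 --x--> s0
s0 --x--> s0

s0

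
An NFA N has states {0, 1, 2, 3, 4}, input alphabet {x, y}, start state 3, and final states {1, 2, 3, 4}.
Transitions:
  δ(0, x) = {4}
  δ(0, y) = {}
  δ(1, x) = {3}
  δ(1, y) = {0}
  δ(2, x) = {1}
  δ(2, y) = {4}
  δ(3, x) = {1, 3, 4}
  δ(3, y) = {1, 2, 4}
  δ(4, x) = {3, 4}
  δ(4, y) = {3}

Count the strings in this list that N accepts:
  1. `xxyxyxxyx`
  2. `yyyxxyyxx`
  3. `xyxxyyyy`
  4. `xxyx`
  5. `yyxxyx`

5

`xxyxyxxyx`: accepted
`yyyxxyyxx`: accepted
`xyxxyyyy`: accepted
`xxyx`: accepted
`yyxxyx`: accepted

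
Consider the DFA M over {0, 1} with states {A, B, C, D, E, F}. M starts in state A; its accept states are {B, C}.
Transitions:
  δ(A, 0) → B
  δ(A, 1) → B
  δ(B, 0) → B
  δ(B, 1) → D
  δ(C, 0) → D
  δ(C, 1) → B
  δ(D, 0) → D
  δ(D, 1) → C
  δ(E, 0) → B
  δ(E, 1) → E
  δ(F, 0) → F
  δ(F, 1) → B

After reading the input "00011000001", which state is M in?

C

A --0--> B
B --0--> B
B --0--> B
B --1--> D
D --1--> C
C --0--> D
D --0--> D
D --0--> D
D --0--> D
D --0--> D
D --1--> C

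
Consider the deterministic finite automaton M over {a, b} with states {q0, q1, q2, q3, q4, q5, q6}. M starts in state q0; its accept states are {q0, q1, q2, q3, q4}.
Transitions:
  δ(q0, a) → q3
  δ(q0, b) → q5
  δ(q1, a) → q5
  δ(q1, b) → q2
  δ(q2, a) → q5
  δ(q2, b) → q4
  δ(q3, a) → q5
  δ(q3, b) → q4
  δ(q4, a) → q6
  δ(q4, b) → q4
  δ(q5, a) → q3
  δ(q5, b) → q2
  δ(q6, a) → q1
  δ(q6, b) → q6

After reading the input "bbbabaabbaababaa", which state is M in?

q3

q0 --b--> q5
q5 --b--> q2
q2 --b--> q4
q4 --a--> q6
q6 --b--> q6
q6 --a--> q1
q1 --a--> q5
q5 --b--> q2
q2 --b--> q4
q4 --a--> q6
q6 --a--> q1
q1 --b--> q2
q2 --a--> q5
q5 --b--> q2
q2 --a--> q5
q5 --a--> q3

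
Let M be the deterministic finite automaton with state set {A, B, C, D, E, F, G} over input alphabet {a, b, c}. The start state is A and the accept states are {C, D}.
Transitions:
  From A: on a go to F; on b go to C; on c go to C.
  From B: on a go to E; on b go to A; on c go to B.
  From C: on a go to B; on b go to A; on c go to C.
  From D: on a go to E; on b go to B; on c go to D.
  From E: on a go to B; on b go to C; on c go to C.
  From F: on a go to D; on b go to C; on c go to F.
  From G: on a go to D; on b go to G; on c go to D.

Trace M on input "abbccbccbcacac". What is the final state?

C

A --a--> F
F --b--> C
C --b--> A
A --c--> C
C --c--> C
C --b--> A
A --c--> C
C --c--> C
C --b--> A
A --c--> C
C --a--> B
B --c--> B
B --a--> E
E --c--> C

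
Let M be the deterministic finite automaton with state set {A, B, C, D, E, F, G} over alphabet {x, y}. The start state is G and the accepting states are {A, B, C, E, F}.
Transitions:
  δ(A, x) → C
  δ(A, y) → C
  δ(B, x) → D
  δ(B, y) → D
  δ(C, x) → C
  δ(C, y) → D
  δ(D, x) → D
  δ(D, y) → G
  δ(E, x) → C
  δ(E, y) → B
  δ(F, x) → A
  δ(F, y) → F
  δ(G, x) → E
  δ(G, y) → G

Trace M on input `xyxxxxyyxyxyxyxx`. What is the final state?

G --x--> E
E --y--> B
B --x--> D
D --x--> D
D --x--> D
D --x--> D
D --y--> G
G --y--> G
G --x--> E
E --y--> B
B --x--> D
D --y--> G
G --x--> E
E --y--> B
B --x--> D
D --x--> D

D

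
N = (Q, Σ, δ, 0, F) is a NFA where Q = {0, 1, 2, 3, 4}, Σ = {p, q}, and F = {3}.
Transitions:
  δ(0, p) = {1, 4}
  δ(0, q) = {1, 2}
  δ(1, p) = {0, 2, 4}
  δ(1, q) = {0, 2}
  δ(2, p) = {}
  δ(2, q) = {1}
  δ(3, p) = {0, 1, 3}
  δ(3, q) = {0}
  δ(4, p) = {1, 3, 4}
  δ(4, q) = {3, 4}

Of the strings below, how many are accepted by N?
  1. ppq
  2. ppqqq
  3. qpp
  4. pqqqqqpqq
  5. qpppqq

5

ppq: accepted
ppqqq: accepted
qpp: accepted
pqqqqqpqq: accepted
qpppqq: accepted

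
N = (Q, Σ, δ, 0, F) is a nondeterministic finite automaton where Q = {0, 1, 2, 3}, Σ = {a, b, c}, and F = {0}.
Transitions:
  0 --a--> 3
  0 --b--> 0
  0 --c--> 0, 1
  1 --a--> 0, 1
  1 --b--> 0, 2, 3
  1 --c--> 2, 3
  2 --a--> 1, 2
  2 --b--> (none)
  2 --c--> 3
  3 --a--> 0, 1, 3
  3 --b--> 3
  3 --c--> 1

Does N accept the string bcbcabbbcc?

accepted

Start: {0}
read b: {0}
read c: {0, 1}
read b: {0, 2, 3}
read c: {0, 1, 3}
read a: {0, 1, 3}
read b: {0, 2, 3}
read b: {0, 3}
read b: {0, 3}
read c: {0, 1}
read c: {0, 1, 2, 3}
Reachable ∩ accepting = {0} — nonempty.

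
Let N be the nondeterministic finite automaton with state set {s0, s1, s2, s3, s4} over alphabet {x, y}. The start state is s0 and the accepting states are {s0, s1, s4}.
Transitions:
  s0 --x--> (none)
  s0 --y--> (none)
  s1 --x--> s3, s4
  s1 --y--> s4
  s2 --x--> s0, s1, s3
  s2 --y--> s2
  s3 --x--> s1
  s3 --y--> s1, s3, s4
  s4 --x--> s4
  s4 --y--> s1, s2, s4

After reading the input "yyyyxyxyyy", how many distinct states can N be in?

0

Start: {s0}
read y: {}
The reachable set is empty and stays empty for the remaining 9 symbols.
Final reachable set {} has 0 states.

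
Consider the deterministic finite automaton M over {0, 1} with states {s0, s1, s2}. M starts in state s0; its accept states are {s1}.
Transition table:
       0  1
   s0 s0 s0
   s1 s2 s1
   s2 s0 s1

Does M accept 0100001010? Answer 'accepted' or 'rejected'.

s0 --0--> s0
s0 --1--> s0
s0 --0--> s0
s0 --0--> s0
s0 --0--> s0
s0 --0--> s0
s0 --1--> s0
s0 --0--> s0
s0 --1--> s0
s0 --0--> s0
End in state s0, which is not an accepting state.

rejected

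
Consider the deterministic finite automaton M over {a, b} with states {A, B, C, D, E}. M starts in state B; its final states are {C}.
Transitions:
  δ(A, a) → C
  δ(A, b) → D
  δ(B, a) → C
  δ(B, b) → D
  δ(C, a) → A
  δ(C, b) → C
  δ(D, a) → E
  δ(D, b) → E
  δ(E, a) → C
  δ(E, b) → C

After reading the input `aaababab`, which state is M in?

C

B --a--> C
C --a--> A
A --a--> C
C --b--> C
C --a--> A
A --b--> D
D --a--> E
E --b--> C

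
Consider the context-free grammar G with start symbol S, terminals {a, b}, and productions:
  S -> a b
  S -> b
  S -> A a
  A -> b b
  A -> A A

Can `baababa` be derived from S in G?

no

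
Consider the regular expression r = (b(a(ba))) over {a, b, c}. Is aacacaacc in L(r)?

no

No split of aacacaacc into u·v has b matching u and (a(ba)) matching v.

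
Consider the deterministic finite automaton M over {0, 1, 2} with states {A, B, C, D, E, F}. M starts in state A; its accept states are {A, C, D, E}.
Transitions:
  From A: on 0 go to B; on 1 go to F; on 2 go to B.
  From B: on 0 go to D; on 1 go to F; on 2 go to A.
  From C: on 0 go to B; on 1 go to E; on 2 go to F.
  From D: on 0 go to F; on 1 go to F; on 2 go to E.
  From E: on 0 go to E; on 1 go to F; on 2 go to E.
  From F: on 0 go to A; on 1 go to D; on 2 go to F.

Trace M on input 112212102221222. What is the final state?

A --1--> F
F --1--> D
D --2--> E
E --2--> E
E --1--> F
F --2--> F
F --1--> D
D --0--> F
F --2--> F
F --2--> F
F --2--> F
F --1--> D
D --2--> E
E --2--> E
E --2--> E

E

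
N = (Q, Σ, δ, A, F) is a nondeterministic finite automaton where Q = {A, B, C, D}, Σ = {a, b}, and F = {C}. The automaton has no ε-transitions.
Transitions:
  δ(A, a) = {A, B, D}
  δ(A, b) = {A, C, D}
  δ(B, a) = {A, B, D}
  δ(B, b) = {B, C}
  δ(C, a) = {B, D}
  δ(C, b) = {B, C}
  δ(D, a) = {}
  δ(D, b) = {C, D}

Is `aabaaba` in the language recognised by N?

Start: {A}
read a: {A, B, D}
read a: {A, B, D}
read b: {A, B, C, D}
read a: {A, B, D}
read a: {A, B, D}
read b: {A, B, C, D}
read a: {A, B, D}
Reachable ∩ accepting = {} — empty.

rejected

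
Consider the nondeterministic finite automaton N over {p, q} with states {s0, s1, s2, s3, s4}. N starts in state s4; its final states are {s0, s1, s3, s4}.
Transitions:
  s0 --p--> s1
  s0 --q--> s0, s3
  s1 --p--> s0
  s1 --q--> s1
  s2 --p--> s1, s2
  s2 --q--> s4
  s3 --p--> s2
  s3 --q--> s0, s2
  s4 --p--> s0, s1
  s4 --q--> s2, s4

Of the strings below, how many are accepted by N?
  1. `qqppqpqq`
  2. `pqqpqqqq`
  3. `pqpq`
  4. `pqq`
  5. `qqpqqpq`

5

`qqppqpqq`: accepted
`pqqpqqqq`: accepted
`pqpq`: accepted
`pqq`: accepted
`qqpqqpq`: accepted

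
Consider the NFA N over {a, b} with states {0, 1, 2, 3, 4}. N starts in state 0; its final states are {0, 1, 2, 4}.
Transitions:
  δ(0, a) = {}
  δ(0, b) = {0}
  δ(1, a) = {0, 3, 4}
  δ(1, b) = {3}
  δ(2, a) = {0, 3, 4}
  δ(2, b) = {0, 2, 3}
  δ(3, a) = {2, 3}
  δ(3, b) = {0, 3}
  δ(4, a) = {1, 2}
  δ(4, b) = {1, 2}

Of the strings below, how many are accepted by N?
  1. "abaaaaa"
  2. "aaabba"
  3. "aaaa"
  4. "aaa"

0

"abaaaaa": rejected
"aaabba": rejected
"aaaa": rejected
"aaa": rejected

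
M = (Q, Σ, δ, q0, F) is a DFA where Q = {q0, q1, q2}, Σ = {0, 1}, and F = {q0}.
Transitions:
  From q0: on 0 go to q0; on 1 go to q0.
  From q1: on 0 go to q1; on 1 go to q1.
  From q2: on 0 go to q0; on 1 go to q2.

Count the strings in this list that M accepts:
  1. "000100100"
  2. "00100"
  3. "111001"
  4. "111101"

4

"000100100": accepted
"00100": accepted
"111001": accepted
"111101": accepted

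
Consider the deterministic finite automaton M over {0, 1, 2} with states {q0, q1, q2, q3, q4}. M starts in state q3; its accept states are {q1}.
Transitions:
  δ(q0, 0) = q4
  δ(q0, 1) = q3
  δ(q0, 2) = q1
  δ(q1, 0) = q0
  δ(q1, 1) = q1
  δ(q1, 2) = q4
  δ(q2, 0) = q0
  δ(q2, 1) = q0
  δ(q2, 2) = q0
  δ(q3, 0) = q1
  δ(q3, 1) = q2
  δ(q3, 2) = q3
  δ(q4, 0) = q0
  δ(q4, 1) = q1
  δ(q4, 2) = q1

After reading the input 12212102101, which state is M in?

q3 --1--> q2
q2 --2--> q0
q0 --2--> q1
q1 --1--> q1
q1 --2--> q4
q4 --1--> q1
q1 --0--> q0
q0 --2--> q1
q1 --1--> q1
q1 --0--> q0
q0 --1--> q3

q3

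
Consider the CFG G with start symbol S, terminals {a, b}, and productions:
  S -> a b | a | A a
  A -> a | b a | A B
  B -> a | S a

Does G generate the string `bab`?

no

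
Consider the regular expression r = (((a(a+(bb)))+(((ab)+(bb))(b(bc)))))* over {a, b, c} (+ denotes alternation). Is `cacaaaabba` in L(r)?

no

cacaaaabba cannot be split into zero or more pieces each matching ((a(a+(bb)))+(((ab)+(bb))(b(bc)))).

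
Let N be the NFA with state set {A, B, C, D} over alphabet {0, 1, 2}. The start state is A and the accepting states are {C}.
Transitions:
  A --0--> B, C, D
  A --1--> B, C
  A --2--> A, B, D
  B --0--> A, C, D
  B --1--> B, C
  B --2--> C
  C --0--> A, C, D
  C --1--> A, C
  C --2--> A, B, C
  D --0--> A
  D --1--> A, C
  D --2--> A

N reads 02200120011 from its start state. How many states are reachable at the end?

3

Start: {A}
read 0: {B, C, D}
read 2: {A, B, C}
read 2: {A, B, C, D}
read 0: {A, B, C, D}
read 0: {A, B, C, D}
read 1: {A, B, C}
read 2: {A, B, C, D}
read 0: {A, B, C, D}
read 0: {A, B, C, D}
read 1: {A, B, C}
read 1: {A, B, C}
Final reachable set {A, B, C} has 3 states.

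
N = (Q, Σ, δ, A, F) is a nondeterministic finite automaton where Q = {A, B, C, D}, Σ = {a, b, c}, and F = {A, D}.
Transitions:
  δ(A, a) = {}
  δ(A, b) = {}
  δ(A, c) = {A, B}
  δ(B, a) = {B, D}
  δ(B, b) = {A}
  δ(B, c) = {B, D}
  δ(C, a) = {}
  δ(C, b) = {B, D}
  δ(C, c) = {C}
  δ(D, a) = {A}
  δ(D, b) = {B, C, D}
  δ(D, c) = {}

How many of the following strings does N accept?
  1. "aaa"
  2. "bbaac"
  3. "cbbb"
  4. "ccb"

"aaa": rejected
"bbaac": rejected
"cbbb": rejected
"ccb": accepted

1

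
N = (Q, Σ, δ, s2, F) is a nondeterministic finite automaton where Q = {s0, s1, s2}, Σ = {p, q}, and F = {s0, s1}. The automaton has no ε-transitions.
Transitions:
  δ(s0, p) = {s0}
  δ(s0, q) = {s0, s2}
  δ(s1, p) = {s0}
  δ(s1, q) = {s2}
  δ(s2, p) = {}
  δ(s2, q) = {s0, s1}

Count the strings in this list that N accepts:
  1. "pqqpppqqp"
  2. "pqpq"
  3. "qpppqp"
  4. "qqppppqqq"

2

"pqqpppqqp": rejected
"pqpq": rejected
"qpppqp": accepted
"qqppppqqq": accepted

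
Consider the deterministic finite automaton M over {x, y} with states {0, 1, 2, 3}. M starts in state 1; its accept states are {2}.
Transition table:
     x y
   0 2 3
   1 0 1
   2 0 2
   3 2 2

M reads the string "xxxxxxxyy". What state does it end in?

1 --x--> 0
0 --x--> 2
2 --x--> 0
0 --x--> 2
2 --x--> 0
0 --x--> 2
2 --x--> 0
0 --y--> 3
3 --y--> 2

2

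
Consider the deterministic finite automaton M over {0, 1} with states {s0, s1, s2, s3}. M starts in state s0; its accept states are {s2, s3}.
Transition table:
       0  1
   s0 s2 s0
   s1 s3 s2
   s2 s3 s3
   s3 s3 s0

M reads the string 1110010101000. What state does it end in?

s3

s0 --1--> s0
s0 --1--> s0
s0 --1--> s0
s0 --0--> s2
s2 --0--> s3
s3 --1--> s0
s0 --0--> s2
s2 --1--> s3
s3 --0--> s3
s3 --1--> s0
s0 --0--> s2
s2 --0--> s3
s3 --0--> s3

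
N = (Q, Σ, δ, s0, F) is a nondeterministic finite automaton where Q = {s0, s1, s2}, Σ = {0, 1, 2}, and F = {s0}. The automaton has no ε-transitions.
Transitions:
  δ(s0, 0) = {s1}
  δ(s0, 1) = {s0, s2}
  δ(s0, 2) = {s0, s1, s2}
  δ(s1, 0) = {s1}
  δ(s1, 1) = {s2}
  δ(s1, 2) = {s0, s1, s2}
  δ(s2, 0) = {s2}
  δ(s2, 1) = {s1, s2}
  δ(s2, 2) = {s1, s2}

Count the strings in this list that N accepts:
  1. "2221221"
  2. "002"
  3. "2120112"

"2221221": accepted
"002": accepted
"2120112": accepted

3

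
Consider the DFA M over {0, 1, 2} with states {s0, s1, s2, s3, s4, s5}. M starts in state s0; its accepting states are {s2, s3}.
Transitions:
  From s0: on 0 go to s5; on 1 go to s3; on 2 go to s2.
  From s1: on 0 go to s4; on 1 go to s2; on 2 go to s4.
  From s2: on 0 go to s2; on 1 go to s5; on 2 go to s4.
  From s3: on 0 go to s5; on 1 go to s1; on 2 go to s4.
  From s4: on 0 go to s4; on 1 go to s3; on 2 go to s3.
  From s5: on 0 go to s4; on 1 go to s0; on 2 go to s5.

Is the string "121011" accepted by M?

accepted

s0 --1--> s3
s3 --2--> s4
s4 --1--> s3
s3 --0--> s5
s5 --1--> s0
s0 --1--> s3
End in state s3, which is an accepting state.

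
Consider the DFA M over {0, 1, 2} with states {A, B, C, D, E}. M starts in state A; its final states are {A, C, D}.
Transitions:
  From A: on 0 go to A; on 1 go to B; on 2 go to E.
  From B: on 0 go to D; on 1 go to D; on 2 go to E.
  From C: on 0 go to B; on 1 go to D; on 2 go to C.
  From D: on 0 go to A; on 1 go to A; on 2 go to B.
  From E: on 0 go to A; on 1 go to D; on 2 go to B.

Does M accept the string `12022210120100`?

A --1--> B
B --2--> E
E --0--> A
A --2--> E
E --2--> B
B --2--> E
E --1--> D
D --0--> A
A --1--> B
B --2--> E
E --0--> A
A --1--> B
B --0--> D
D --0--> A
End in state A, which is an accepting state.

accepted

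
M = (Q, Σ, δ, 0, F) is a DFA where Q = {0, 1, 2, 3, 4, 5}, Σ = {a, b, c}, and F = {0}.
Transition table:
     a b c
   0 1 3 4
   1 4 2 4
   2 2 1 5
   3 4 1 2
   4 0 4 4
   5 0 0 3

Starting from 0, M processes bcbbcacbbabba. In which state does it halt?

0 --b--> 3
3 --c--> 2
2 --b--> 1
1 --b--> 2
2 --c--> 5
5 --a--> 0
0 --c--> 4
4 --b--> 4
4 --b--> 4
4 --a--> 0
0 --b--> 3
3 --b--> 1
1 --a--> 4

4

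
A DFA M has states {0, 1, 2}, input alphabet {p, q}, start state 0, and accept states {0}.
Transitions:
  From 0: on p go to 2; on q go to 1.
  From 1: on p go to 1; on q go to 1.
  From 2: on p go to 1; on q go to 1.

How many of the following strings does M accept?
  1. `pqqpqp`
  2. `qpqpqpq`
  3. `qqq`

`pqqpqp`: rejected
`qpqpqpq`: rejected
`qqq`: rejected

0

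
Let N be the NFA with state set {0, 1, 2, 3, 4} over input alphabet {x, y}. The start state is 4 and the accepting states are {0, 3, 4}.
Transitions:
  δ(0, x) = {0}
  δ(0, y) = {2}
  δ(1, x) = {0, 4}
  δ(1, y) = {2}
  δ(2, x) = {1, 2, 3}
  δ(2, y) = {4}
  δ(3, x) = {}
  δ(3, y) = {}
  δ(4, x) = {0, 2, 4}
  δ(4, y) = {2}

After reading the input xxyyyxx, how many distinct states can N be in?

Start: {4}
read x: {0, 2, 4}
read x: {0, 1, 2, 3, 4}
read y: {2, 4}
read y: {2, 4}
read y: {2, 4}
read x: {0, 1, 2, 3, 4}
read x: {0, 1, 2, 3, 4}
Final reachable set {0, 1, 2, 3, 4} has 5 states.

5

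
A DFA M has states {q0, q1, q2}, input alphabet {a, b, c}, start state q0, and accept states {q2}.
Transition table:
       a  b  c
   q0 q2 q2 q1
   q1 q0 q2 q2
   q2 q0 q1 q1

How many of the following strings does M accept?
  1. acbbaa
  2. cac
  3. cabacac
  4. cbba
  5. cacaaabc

acbbaa: accepted
cac: rejected
cabacac: rejected
cbba: rejected
cacaaabc: rejected

1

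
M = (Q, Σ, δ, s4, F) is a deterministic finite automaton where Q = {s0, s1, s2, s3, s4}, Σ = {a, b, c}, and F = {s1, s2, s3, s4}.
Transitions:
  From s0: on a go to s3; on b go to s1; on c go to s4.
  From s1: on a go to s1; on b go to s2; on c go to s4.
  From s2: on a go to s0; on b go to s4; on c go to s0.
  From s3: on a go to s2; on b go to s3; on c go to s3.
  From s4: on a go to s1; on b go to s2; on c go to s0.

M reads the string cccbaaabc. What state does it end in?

s4 --c--> s0
s0 --c--> s4
s4 --c--> s0
s0 --b--> s1
s1 --a--> s1
s1 --a--> s1
s1 --a--> s1
s1 --b--> s2
s2 --c--> s0

s0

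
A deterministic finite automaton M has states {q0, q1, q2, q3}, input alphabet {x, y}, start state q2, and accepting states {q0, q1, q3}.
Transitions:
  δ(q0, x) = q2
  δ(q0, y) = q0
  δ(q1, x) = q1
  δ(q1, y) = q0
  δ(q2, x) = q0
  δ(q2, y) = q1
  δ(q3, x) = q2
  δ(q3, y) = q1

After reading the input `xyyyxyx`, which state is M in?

q1

q2 --x--> q0
q0 --y--> q0
q0 --y--> q0
q0 --y--> q0
q0 --x--> q2
q2 --y--> q1
q1 --x--> q1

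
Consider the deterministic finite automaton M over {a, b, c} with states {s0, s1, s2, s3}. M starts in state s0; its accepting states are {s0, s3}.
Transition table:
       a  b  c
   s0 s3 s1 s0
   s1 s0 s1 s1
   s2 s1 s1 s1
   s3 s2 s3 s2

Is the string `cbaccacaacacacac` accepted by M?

s0 --c--> s0
s0 --b--> s1
s1 --a--> s0
s0 --c--> s0
s0 --c--> s0
s0 --a--> s3
s3 --c--> s2
s2 --a--> s1
s1 --a--> s0
s0 --c--> s0
s0 --a--> s3
s3 --c--> s2
s2 --a--> s1
s1 --c--> s1
s1 --a--> s0
s0 --c--> s0
End in state s0, which is an accepting state.

accepted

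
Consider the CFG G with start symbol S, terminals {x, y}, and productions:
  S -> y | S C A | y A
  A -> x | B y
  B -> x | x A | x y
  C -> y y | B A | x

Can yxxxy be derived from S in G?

S ⇒ SCA ⇒ yCA ⇒ yxA ⇒ yxBy ⇒ yxxAy ⇒ yxxxy

yes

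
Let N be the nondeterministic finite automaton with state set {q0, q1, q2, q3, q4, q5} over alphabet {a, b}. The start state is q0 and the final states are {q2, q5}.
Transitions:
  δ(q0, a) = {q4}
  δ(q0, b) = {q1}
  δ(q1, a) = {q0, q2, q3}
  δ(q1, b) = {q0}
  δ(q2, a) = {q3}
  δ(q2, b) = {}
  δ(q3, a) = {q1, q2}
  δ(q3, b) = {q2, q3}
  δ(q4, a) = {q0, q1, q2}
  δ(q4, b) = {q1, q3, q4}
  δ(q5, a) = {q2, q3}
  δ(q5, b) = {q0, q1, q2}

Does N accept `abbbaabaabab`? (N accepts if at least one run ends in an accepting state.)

Start: {q0}
read a: {q4}
read b: {q1, q3, q4}
read b: {q0, q1, q2, q3, q4}
read b: {q0, q1, q2, q3, q4}
read a: {q0, q1, q2, q3, q4}
read a: {q0, q1, q2, q3, q4}
read b: {q0, q1, q2, q3, q4}
read a: {q0, q1, q2, q3, q4}
read a: {q0, q1, q2, q3, q4}
read b: {q0, q1, q2, q3, q4}
read a: {q0, q1, q2, q3, q4}
read b: {q0, q1, q2, q3, q4}
Reachable ∩ accepting = {q2} — nonempty.

accepted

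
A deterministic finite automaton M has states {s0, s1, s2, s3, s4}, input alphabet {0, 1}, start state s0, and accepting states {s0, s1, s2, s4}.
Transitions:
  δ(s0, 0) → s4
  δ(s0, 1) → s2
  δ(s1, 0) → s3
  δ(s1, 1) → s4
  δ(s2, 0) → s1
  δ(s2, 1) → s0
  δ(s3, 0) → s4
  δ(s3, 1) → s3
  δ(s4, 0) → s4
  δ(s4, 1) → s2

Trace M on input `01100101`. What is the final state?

s4

s0 --0--> s4
s4 --1--> s2
s2 --1--> s0
s0 --0--> s4
s4 --0--> s4
s4 --1--> s2
s2 --0--> s1
s1 --1--> s4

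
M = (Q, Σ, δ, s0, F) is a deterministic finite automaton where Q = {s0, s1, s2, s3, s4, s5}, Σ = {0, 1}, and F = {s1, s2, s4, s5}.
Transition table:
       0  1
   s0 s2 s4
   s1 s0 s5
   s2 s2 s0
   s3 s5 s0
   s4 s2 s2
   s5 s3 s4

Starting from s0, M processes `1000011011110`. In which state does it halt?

s2

s0 --1--> s4
s4 --0--> s2
s2 --0--> s2
s2 --0--> s2
s2 --0--> s2
s2 --1--> s0
s0 --1--> s4
s4 --0--> s2
s2 --1--> s0
s0 --1--> s4
s4 --1--> s2
s2 --1--> s0
s0 --0--> s2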